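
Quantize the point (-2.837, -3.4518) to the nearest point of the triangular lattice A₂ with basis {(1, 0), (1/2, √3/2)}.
(-3, -3.464)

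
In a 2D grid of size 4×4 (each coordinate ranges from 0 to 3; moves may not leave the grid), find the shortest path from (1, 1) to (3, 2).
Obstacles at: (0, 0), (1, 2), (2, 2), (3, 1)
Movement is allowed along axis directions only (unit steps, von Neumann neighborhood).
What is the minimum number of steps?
7
(one shortest path: (1, 1) → (0, 1) → (0, 2) → (0, 3) → (1, 3) → (2, 3) → (3, 3) → (3, 2))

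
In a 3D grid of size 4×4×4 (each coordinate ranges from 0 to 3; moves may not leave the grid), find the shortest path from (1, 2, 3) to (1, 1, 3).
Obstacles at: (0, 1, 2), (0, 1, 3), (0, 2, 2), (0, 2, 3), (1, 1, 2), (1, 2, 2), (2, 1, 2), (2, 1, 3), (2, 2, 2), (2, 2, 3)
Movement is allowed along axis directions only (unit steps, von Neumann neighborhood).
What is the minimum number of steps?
1
(one shortest path: (1, 2, 3) → (1, 1, 3))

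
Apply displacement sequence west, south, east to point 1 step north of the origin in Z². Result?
(0, 0)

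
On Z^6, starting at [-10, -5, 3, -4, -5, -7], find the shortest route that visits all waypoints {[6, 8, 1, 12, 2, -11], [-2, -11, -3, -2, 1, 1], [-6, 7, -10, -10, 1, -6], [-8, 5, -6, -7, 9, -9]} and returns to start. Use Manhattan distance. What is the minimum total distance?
208
(one optimal route: (-10, -5, 3, -4, -5, -7) → (-2, -11, -3, -2, 1, 1) → (6, 8, 1, 12, 2, -11) → (-6, 7, -10, -10, 1, -6) → (-8, 5, -6, -7, 9, -9) → (-10, -5, 3, -4, -5, -7))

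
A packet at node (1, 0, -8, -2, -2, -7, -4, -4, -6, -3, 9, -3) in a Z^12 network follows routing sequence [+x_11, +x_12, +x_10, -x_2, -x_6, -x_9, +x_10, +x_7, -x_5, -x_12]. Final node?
(1, -1, -8, -2, -3, -8, -3, -4, -7, -1, 10, -3)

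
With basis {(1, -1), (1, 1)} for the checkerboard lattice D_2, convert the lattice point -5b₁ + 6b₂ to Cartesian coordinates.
(1, 11)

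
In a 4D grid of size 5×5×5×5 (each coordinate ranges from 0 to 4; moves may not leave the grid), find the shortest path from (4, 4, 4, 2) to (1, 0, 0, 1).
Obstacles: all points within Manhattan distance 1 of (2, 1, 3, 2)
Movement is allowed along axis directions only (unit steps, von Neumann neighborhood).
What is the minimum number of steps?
12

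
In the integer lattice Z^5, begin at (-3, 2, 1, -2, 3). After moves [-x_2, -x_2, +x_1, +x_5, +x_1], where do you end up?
(-1, 0, 1, -2, 4)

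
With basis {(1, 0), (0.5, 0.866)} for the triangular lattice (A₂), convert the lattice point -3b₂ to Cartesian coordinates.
(-1.5, -2.598)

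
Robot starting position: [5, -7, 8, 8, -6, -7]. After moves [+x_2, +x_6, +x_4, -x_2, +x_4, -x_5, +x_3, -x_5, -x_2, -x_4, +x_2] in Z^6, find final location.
(5, -7, 9, 9, -8, -6)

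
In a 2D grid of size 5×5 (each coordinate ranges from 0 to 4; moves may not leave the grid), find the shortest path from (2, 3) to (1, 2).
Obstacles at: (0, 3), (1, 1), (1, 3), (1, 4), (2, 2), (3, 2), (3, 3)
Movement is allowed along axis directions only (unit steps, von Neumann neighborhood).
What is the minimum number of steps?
14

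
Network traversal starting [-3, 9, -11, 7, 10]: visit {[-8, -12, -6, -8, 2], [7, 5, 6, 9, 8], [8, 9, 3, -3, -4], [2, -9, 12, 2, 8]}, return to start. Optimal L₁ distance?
214
(one optimal route: (-3, 9, -11, 7, 10) → (-8, -12, -6, -8, 2) → (2, -9, 12, 2, 8) → (7, 5, 6, 9, 8) → (8, 9, 3, -3, -4) → (-3, 9, -11, 7, 10))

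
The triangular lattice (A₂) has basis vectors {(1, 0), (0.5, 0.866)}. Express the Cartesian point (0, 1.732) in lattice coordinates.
-b₁ + 2b₂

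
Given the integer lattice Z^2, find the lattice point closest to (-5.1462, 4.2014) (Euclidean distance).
(-5, 4)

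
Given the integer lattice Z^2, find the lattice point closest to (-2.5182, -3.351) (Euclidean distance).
(-3, -3)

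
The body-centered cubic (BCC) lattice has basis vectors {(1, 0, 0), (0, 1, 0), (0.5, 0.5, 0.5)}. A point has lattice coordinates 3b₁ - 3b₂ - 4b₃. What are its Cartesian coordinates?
(1, -5, -2)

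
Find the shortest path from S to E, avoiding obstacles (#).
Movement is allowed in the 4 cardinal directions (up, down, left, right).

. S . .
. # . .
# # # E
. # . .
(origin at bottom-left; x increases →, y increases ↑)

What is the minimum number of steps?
4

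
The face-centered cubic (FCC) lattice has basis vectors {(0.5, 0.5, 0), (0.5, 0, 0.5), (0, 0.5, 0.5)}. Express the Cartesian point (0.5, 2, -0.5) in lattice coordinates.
3b₁ - 2b₂ + b₃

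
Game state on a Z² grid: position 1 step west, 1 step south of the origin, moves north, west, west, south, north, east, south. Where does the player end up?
(-2, -1)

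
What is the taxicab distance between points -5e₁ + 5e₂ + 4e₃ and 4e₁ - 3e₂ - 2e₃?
23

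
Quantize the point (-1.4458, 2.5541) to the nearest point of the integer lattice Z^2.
(-1, 3)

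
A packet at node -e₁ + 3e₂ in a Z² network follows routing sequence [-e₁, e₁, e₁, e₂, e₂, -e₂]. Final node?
(0, 4)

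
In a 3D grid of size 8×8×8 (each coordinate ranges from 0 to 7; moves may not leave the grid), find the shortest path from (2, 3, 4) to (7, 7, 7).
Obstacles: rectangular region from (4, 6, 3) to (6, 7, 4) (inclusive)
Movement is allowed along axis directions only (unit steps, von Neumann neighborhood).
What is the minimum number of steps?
12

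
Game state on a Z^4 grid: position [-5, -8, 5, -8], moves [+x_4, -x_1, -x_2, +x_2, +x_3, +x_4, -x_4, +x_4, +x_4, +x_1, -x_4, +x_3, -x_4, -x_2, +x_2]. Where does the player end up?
(-5, -8, 7, -7)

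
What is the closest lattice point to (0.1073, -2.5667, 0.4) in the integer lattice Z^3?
(0, -3, 0)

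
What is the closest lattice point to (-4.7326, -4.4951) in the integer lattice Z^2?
(-5, -4)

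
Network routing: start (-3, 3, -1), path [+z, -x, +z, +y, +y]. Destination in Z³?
(-4, 5, 1)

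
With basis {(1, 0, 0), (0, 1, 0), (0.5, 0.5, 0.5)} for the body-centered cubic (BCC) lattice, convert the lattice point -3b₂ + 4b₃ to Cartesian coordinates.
(2, -1, 2)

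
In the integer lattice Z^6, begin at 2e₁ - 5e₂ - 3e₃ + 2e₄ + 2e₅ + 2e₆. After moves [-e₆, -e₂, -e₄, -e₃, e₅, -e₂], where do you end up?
(2, -7, -4, 1, 3, 1)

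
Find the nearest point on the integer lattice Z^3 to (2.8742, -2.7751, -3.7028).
(3, -3, -4)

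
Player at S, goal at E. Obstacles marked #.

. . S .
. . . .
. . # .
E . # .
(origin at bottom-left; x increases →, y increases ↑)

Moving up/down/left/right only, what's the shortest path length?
5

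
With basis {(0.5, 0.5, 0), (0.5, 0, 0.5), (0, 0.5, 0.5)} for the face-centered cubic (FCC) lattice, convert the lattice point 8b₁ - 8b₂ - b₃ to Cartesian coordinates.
(0, 3.5, -4.5)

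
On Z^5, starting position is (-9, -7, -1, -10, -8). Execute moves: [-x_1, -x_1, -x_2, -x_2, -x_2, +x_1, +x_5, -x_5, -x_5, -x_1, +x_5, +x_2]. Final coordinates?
(-11, -9, -1, -10, -8)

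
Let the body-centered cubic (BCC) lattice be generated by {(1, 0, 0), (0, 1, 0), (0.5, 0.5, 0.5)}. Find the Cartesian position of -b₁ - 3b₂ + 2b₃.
(0, -2, 1)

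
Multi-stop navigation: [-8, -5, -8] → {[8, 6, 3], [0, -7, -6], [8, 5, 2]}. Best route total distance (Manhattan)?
42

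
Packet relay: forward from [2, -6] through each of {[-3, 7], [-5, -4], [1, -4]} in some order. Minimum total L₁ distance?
22
(one optimal route: (2, -6) → (1, -4) → (-5, -4) → (-3, 7))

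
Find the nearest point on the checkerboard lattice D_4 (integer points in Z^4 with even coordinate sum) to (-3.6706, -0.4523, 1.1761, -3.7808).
(-4, -1, 1, -4)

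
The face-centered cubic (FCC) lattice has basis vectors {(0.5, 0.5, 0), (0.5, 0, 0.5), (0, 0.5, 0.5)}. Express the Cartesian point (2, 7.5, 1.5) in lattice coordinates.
8b₁ - 4b₂ + 7b₃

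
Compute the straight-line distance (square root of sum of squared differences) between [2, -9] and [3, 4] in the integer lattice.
13.0384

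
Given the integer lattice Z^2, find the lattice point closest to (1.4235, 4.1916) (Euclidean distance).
(1, 4)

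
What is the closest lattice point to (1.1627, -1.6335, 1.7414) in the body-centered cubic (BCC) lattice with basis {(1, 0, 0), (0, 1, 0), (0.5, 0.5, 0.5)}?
(1.5, -1.5, 1.5)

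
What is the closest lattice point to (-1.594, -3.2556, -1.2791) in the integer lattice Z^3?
(-2, -3, -1)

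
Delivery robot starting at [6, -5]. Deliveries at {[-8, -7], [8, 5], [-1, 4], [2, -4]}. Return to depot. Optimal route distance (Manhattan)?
58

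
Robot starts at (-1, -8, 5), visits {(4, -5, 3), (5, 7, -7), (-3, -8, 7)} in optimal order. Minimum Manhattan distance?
41
(one optimal route: (-1, -8, 5) → (-3, -8, 7) → (4, -5, 3) → (5, 7, -7))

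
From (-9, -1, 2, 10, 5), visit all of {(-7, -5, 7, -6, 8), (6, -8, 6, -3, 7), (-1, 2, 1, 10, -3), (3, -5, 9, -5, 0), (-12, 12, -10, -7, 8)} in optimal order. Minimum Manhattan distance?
136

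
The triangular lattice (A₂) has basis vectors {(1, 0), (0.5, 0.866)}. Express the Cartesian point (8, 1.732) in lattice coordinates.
7b₁ + 2b₂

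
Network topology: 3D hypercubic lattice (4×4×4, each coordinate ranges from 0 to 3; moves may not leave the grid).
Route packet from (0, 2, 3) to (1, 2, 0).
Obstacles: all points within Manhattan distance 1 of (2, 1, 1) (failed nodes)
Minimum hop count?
4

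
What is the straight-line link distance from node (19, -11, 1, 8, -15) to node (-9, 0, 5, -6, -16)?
33.4365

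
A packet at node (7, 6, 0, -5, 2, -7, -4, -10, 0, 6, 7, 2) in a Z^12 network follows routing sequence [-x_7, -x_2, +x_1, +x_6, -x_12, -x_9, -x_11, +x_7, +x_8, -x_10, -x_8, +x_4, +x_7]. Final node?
(8, 5, 0, -4, 2, -6, -3, -10, -1, 5, 6, 1)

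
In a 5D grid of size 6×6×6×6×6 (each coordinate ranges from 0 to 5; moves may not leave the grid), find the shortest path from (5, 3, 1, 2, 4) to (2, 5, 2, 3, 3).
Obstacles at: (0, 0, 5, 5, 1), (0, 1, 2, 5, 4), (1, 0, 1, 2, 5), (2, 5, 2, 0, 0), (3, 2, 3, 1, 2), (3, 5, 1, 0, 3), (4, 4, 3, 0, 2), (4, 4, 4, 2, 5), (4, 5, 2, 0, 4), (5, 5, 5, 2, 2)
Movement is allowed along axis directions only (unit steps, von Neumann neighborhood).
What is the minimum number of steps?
8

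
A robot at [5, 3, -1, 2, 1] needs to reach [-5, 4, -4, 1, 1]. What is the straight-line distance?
10.5357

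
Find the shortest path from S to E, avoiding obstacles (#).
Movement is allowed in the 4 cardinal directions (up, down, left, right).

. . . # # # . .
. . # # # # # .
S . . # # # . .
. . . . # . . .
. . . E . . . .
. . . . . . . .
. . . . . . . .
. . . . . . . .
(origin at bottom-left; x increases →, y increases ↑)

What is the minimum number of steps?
5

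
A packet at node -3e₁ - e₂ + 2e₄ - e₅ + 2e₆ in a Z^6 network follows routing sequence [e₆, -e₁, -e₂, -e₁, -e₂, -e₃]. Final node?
(-5, -3, -1, 2, -1, 3)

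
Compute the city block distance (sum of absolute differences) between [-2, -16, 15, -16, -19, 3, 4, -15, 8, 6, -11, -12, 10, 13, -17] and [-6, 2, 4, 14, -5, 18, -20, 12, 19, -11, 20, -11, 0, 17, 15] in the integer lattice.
249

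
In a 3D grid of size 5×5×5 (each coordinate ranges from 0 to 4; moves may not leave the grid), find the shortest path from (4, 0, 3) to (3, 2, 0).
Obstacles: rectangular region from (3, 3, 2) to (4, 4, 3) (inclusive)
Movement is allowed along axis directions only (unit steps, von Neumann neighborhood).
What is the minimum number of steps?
6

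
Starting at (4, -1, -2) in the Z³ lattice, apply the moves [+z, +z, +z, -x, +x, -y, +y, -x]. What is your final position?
(3, -1, 1)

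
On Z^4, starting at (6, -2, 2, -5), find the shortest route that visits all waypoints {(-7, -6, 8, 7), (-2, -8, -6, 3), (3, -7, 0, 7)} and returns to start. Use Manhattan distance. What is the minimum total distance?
96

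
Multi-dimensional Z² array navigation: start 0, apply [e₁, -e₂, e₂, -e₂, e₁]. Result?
(2, -1)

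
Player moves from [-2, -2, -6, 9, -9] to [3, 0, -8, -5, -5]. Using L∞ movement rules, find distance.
14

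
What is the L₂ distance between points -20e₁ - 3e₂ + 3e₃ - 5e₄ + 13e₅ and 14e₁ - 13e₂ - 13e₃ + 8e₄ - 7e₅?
45.618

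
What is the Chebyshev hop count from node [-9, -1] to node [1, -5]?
10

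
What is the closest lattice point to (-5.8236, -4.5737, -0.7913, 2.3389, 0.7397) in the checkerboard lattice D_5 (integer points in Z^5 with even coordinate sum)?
(-6, -4, -1, 2, 1)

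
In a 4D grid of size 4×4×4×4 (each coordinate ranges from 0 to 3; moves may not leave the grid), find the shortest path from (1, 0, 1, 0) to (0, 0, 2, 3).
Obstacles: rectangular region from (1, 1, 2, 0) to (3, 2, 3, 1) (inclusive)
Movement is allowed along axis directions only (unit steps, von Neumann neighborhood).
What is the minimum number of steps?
5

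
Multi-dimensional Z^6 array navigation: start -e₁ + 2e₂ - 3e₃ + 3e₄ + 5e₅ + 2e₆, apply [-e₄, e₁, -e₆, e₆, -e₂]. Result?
(0, 1, -3, 2, 5, 2)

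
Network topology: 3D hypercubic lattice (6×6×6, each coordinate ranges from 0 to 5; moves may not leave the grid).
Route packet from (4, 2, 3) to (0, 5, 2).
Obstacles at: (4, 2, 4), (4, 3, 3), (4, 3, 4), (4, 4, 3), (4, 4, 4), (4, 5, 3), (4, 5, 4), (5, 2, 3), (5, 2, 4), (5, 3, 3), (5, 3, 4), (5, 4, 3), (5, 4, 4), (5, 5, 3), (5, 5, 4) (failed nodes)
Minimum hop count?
8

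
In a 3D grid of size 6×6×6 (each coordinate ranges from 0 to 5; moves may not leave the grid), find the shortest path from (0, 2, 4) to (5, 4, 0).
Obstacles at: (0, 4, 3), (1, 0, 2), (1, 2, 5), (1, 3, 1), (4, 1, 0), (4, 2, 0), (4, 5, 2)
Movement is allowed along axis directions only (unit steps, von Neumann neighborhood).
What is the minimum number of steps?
11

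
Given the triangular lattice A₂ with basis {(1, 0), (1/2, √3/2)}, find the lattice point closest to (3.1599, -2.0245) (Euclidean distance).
(3, -1.732)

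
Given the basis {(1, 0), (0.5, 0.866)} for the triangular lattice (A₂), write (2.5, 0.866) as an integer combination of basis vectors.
2b₁ + b₂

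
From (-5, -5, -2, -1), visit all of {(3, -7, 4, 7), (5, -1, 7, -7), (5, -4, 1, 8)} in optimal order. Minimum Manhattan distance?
57
(one optimal route: (-5, -5, -2, -1) → (3, -7, 4, 7) → (5, -4, 1, 8) → (5, -1, 7, -7))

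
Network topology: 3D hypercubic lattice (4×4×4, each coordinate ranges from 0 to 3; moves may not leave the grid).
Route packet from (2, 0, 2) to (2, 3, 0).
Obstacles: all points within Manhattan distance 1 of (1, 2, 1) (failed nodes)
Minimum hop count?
5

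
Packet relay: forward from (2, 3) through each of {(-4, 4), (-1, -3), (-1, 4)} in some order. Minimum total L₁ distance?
17
(one optimal route: (2, 3) → (-4, 4) → (-1, 4) → (-1, -3))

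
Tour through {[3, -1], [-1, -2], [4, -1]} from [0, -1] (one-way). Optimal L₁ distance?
8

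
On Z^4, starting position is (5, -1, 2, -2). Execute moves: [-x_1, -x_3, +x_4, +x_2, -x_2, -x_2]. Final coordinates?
(4, -2, 1, -1)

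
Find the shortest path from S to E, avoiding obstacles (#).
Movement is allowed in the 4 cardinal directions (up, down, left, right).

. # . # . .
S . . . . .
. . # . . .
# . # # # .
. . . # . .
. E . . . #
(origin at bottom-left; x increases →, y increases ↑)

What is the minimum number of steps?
5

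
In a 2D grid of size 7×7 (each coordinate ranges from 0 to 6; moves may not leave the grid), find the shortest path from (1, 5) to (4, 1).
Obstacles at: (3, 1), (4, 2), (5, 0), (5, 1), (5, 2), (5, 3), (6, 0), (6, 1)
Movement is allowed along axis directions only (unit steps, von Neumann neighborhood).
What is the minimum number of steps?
9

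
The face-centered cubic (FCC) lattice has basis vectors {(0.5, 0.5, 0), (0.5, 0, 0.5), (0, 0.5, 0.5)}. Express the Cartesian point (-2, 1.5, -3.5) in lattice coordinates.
3b₁ - 7b₂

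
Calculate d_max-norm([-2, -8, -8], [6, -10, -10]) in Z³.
8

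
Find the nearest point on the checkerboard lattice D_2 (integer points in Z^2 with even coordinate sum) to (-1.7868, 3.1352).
(-1, 3)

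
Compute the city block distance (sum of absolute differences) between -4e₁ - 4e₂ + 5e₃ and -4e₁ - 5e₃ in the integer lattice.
14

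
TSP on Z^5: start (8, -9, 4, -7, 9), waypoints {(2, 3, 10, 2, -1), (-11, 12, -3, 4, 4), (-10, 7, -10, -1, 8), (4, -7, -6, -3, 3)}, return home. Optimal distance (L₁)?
172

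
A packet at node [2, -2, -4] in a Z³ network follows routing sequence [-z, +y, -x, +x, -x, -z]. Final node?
(1, -1, -6)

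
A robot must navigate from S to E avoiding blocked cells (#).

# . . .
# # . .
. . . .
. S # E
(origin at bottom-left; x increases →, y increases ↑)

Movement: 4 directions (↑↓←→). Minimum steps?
4
(one shortest path: (1, 0) → (1, 1) → (2, 1) → (3, 1) → (3, 0))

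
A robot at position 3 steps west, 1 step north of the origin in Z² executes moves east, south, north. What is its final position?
(-2, 1)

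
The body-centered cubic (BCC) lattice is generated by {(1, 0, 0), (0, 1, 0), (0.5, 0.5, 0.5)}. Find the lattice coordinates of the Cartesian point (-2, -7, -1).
-b₁ - 6b₂ - 2b₃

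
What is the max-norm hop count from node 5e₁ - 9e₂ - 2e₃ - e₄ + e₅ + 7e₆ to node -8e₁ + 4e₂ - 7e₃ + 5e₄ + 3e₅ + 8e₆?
13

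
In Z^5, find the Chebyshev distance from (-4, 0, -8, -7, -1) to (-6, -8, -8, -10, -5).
8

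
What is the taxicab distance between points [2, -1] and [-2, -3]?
6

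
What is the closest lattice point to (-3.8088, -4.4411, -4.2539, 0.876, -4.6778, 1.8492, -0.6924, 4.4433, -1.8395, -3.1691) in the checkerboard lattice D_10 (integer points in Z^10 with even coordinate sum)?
(-4, -4, -4, 1, -5, 2, -1, 4, -2, -3)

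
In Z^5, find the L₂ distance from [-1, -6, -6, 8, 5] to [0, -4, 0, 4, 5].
7.54983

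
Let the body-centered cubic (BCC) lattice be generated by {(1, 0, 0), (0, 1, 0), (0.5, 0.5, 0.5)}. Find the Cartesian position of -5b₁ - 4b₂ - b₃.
(-5.5, -4.5, -0.5)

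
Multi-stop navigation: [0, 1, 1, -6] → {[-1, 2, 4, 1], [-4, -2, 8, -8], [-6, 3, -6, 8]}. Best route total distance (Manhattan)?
59
(one optimal route: (0, 1, 1, -6) → (-4, -2, 8, -8) → (-1, 2, 4, 1) → (-6, 3, -6, 8))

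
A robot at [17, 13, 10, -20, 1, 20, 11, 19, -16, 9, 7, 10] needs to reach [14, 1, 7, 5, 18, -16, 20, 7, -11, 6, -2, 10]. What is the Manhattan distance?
134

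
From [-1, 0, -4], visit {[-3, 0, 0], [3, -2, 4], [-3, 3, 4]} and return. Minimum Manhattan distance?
38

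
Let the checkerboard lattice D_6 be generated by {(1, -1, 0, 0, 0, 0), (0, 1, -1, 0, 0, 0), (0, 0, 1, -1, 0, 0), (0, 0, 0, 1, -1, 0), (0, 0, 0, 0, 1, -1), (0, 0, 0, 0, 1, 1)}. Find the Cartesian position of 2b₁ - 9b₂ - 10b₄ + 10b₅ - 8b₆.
(2, -11, 9, -10, 12, -18)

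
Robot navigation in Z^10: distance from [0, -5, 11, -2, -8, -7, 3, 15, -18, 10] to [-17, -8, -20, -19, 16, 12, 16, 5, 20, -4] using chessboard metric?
38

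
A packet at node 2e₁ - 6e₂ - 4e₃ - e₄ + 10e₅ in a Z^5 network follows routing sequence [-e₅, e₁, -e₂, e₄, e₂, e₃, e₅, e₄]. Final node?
(3, -6, -3, 1, 10)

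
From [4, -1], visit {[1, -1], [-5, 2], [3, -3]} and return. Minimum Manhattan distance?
28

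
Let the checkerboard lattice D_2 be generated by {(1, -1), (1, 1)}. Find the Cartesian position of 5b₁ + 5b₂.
(10, 0)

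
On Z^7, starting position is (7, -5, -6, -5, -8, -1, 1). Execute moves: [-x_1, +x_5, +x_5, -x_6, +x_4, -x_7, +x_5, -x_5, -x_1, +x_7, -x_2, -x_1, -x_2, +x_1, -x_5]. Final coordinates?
(5, -7, -6, -4, -7, -2, 1)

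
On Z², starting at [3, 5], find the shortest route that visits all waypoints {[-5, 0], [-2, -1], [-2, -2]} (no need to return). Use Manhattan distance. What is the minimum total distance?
17
(one optimal route: (3, 5) → (-2, -1) → (-2, -2) → (-5, 0))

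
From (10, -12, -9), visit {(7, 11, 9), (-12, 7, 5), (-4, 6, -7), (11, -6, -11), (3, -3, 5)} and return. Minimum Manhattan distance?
140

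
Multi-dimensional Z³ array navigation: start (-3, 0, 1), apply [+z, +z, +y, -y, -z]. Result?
(-3, 0, 2)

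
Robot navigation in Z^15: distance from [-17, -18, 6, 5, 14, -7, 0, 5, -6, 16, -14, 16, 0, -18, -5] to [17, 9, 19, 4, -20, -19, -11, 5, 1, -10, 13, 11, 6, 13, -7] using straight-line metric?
77.1751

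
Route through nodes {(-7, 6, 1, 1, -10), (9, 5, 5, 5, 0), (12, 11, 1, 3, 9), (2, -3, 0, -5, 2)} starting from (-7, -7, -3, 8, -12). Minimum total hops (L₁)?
119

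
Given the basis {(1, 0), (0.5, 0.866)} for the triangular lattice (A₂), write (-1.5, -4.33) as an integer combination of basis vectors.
b₁ - 5b₂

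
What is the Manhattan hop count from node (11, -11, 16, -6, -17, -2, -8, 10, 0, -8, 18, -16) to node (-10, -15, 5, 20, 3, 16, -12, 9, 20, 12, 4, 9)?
184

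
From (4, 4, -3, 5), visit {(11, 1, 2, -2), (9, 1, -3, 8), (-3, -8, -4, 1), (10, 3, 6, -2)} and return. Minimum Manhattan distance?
96
(one optimal route: (4, 4, -3, 5) → (9, 1, -3, 8) → (11, 1, 2, -2) → (10, 3, 6, -2) → (-3, -8, -4, 1) → (4, 4, -3, 5))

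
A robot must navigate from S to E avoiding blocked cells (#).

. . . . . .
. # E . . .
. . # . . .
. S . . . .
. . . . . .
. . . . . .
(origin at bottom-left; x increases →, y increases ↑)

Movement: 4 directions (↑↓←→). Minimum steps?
5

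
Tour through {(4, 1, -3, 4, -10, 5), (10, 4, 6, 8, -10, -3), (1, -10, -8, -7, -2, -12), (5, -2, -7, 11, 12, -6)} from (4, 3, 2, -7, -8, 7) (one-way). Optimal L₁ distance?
155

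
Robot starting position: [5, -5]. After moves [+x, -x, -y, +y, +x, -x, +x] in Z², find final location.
(6, -5)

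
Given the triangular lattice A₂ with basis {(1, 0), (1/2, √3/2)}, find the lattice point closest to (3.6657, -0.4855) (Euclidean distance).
(3.5, -0.866)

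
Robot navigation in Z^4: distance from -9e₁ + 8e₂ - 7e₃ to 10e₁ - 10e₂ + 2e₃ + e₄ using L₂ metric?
27.6948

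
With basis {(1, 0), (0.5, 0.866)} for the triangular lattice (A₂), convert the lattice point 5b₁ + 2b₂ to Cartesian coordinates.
(6, 1.732)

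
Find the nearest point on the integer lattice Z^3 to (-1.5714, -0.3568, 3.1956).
(-2, 0, 3)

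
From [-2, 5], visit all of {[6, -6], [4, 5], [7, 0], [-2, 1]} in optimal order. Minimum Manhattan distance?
29
(one optimal route: (-2, 5) → (-2, 1) → (4, 5) → (7, 0) → (6, -6))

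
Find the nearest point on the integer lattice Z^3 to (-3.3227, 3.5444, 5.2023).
(-3, 4, 5)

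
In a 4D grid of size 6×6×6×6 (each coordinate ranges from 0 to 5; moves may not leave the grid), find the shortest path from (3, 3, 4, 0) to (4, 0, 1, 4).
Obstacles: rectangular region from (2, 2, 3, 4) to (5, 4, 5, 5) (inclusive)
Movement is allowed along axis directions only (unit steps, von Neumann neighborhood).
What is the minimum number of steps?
11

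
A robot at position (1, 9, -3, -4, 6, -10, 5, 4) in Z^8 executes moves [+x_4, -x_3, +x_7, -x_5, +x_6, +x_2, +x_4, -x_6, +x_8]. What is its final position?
(1, 10, -4, -2, 5, -10, 6, 5)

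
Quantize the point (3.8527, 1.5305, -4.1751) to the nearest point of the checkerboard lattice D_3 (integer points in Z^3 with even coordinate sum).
(4, 2, -4)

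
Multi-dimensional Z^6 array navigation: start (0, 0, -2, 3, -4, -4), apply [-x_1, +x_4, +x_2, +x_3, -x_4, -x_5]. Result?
(-1, 1, -1, 3, -5, -4)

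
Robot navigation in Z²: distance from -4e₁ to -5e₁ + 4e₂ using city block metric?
5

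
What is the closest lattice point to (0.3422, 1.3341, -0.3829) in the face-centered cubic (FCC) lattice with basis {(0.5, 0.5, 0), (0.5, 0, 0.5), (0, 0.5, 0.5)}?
(0.5, 1, -0.5)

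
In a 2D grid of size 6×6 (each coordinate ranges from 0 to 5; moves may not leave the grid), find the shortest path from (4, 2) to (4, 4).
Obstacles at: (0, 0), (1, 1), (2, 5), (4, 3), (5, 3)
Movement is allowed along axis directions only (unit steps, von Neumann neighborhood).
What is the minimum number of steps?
4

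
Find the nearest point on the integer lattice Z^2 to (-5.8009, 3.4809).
(-6, 3)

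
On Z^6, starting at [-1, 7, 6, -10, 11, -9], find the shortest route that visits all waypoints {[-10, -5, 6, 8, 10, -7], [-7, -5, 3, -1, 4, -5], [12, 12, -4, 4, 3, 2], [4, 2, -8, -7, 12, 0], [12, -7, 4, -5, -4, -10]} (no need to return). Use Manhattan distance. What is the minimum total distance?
198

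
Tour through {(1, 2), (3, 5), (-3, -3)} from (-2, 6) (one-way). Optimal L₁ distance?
20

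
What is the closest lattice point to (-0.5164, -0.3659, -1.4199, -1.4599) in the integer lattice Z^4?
(-1, 0, -1, -1)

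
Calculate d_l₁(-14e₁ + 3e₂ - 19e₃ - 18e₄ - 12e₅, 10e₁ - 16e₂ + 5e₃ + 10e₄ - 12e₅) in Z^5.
95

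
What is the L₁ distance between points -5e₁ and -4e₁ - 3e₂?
4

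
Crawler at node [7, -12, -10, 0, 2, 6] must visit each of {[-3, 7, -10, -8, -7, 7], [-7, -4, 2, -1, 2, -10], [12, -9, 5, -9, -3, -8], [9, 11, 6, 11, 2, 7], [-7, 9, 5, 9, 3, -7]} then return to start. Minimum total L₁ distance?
266
(one optimal route: (7, -12, -10, 0, 2, 6) → (-3, 7, -10, -8, -7, 7) → (9, 11, 6, 11, 2, 7) → (-7, 9, 5, 9, 3, -7) → (-7, -4, 2, -1, 2, -10) → (12, -9, 5, -9, -3, -8) → (7, -12, -10, 0, 2, 6))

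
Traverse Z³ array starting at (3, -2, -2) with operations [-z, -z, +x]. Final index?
(4, -2, -4)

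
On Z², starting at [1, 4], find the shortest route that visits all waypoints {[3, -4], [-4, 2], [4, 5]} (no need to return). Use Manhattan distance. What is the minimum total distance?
27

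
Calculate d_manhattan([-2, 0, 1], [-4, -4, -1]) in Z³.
8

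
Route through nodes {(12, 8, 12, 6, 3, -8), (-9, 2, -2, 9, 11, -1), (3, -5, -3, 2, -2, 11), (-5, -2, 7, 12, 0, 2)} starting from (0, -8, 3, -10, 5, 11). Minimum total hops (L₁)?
166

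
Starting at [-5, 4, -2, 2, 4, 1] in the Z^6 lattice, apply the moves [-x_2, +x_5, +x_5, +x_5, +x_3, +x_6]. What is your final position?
(-5, 3, -1, 2, 7, 2)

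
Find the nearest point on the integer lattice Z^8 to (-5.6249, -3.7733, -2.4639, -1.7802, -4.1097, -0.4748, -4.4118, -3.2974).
(-6, -4, -2, -2, -4, 0, -4, -3)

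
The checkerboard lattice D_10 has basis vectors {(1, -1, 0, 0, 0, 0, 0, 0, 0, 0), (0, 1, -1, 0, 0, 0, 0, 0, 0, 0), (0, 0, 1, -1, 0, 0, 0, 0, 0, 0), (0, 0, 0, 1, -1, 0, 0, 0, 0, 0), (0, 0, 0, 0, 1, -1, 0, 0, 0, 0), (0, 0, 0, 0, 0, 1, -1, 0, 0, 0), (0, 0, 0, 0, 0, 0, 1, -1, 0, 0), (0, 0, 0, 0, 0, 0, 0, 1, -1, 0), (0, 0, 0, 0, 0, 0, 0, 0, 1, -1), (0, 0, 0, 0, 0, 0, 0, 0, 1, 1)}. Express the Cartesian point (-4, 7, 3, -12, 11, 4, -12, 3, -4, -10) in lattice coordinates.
-4b₁ + 3b₂ + 6b₃ - 6b₄ + 5b₅ + 9b₆ - 3b₇ + 3b₉ - 7b₁₀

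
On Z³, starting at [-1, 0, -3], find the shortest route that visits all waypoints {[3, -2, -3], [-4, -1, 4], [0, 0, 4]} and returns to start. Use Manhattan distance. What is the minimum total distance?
34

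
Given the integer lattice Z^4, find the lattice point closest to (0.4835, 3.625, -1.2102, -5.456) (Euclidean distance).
(0, 4, -1, -5)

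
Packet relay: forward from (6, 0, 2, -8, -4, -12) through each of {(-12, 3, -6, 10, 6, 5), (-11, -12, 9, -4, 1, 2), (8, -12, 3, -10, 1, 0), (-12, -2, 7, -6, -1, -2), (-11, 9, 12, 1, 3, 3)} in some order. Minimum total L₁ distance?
160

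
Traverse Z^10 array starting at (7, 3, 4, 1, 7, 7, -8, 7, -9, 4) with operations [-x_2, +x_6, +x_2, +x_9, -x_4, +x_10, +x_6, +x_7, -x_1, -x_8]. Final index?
(6, 3, 4, 0, 7, 9, -7, 6, -8, 5)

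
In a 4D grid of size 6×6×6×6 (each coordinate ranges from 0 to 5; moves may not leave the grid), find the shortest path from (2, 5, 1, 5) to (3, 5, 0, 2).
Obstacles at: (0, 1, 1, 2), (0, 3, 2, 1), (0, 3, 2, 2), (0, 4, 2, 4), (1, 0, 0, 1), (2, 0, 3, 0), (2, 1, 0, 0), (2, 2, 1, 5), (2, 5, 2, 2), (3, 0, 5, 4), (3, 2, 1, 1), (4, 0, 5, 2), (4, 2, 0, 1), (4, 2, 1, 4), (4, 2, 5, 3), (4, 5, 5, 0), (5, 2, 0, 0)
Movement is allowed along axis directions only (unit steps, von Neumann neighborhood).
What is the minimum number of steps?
5
(one shortest path: (2, 5, 1, 5) → (3, 5, 1, 5) → (3, 5, 0, 5) → (3, 5, 0, 4) → (3, 5, 0, 3) → (3, 5, 0, 2))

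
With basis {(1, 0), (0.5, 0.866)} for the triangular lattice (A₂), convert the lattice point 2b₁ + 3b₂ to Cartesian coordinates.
(3.5, 2.598)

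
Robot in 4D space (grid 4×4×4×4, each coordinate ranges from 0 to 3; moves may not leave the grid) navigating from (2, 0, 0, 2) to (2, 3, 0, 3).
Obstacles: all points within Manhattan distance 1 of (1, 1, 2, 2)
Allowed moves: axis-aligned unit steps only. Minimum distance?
4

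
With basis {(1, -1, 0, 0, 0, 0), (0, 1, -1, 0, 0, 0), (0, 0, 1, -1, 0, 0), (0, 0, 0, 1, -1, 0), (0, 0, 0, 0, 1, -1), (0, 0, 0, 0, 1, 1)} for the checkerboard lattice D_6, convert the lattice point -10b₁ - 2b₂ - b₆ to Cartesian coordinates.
(-10, 8, 2, 0, -1, -1)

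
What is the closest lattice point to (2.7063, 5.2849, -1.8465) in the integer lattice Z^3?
(3, 5, -2)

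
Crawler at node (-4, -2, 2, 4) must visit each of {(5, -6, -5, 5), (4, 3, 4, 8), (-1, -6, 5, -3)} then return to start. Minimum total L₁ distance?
82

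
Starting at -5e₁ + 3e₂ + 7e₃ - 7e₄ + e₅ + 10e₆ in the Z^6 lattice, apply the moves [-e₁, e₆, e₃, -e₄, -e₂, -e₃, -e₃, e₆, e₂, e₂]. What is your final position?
(-6, 4, 6, -8, 1, 12)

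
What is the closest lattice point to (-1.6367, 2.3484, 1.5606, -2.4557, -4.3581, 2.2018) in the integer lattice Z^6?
(-2, 2, 2, -2, -4, 2)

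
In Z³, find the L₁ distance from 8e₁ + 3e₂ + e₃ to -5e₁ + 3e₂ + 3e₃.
15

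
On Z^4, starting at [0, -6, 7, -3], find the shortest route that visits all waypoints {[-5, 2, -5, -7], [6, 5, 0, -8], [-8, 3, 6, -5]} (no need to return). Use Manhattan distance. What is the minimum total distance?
57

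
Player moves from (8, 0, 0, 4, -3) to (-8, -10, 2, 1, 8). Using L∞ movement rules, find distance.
16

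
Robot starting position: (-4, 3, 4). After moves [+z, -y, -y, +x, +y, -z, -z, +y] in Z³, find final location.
(-3, 3, 3)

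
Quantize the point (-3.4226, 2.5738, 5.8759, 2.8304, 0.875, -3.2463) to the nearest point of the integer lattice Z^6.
(-3, 3, 6, 3, 1, -3)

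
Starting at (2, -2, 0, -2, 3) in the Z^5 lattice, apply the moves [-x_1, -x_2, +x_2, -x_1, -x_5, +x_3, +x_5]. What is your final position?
(0, -2, 1, -2, 3)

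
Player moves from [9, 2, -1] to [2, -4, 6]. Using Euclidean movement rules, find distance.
11.5758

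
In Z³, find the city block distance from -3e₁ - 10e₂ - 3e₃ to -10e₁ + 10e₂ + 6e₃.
36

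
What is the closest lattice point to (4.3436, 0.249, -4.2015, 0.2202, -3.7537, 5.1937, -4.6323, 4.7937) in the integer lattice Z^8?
(4, 0, -4, 0, -4, 5, -5, 5)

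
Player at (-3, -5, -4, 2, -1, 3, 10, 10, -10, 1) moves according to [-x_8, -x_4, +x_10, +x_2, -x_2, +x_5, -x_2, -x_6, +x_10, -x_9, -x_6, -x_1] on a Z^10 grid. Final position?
(-4, -6, -4, 1, 0, 1, 10, 9, -11, 3)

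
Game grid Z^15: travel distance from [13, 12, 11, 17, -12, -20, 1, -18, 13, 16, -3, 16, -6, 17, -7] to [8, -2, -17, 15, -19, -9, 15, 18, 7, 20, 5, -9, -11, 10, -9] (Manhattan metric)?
174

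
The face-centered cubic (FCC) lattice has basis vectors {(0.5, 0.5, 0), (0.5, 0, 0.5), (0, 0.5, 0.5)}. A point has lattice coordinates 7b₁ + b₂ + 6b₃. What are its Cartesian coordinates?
(4, 6.5, 3.5)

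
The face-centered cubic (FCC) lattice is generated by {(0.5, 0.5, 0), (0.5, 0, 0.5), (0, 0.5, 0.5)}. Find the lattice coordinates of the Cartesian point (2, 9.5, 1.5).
10b₁ - 6b₂ + 9b₃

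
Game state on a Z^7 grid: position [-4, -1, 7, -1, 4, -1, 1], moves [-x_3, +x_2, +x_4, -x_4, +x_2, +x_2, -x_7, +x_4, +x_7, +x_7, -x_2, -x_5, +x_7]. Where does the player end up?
(-4, 1, 6, 0, 3, -1, 3)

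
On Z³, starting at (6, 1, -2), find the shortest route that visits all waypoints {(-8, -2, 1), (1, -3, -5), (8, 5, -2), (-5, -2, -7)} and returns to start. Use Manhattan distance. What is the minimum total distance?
64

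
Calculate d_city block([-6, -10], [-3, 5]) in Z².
18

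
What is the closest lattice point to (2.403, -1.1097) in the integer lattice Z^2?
(2, -1)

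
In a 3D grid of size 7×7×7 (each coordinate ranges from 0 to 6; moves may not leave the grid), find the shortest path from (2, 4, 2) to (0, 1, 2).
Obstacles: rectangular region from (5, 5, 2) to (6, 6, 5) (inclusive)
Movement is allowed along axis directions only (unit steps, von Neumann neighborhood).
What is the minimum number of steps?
5
(one shortest path: (2, 4, 2) → (1, 4, 2) → (0, 4, 2) → (0, 3, 2) → (0, 2, 2) → (0, 1, 2))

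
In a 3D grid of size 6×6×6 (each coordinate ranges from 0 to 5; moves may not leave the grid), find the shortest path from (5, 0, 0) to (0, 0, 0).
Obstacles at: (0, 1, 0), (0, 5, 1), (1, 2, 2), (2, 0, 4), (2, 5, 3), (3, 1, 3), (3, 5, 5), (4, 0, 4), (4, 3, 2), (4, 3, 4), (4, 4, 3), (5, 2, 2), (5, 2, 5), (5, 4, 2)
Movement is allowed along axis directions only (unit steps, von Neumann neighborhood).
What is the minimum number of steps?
5
(one shortest path: (5, 0, 0) → (4, 0, 0) → (3, 0, 0) → (2, 0, 0) → (1, 0, 0) → (0, 0, 0))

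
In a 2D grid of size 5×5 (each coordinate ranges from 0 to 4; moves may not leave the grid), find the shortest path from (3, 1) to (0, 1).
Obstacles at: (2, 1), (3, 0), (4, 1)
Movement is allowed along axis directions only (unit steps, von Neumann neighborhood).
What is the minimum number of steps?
5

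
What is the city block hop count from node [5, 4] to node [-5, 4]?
10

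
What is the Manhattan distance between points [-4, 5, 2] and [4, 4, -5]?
16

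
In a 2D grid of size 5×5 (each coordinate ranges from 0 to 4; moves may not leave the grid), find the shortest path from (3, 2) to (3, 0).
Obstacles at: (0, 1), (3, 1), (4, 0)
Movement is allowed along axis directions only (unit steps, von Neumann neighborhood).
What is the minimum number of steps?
4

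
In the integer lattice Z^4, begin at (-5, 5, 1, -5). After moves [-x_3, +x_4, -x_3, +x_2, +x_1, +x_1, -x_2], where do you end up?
(-3, 5, -1, -4)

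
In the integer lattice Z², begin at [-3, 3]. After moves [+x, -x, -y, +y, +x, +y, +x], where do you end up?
(-1, 4)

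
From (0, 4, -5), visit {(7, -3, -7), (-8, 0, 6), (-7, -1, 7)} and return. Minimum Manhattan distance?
72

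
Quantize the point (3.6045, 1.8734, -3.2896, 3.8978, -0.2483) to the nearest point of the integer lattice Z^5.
(4, 2, -3, 4, 0)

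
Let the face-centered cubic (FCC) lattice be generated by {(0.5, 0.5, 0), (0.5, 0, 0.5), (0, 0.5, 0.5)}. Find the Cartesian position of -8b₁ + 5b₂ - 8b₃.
(-1.5, -8, -1.5)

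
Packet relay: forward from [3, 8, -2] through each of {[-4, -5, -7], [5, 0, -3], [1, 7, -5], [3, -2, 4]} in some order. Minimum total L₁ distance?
51
(one optimal route: (3, 8, -2) → (1, 7, -5) → (5, 0, -3) → (3, -2, 4) → (-4, -5, -7))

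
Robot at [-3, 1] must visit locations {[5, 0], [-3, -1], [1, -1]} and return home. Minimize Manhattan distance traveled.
20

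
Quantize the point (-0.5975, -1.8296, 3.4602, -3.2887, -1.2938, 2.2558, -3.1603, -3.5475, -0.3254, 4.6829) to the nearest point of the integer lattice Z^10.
(-1, -2, 3, -3, -1, 2, -3, -4, 0, 5)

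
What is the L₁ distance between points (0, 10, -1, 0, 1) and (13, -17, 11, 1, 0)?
54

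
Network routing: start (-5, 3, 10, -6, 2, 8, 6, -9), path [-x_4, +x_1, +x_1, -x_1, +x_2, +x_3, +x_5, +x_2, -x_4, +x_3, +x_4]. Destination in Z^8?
(-4, 5, 12, -7, 3, 8, 6, -9)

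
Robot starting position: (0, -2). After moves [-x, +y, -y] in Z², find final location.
(-1, -2)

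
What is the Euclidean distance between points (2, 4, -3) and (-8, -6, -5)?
14.2829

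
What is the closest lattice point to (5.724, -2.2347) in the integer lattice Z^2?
(6, -2)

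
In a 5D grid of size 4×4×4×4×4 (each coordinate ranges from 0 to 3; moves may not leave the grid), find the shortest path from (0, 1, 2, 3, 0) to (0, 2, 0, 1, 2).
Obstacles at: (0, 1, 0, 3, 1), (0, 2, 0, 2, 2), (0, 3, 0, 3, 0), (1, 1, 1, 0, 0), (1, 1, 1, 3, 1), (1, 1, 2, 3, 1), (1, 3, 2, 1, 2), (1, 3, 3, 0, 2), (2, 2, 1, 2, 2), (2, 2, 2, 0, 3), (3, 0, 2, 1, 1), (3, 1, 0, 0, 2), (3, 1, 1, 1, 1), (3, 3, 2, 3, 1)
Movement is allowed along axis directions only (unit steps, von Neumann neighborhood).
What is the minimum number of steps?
7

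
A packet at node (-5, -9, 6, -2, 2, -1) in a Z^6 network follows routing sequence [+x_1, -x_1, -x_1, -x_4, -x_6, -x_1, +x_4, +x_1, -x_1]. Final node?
(-7, -9, 6, -2, 2, -2)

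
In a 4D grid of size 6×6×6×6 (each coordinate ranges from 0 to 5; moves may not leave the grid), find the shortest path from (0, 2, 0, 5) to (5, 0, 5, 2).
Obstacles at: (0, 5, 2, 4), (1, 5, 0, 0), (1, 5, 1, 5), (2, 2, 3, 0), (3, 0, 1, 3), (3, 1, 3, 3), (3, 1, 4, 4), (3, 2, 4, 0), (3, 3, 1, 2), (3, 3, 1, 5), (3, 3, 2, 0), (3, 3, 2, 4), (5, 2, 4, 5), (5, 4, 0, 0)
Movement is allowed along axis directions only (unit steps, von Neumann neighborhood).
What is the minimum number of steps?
15
(one shortest path: (0, 2, 0, 5) → (1, 2, 0, 5) → (2, 2, 0, 5) → (3, 2, 0, 5) → (4, 2, 0, 5) → (5, 2, 0, 5) → (5, 1, 0, 5) → (5, 0, 0, 5) → (5, 0, 1, 5) → (5, 0, 2, 5) → (5, 0, 3, 5) → (5, 0, 4, 5) → (5, 0, 5, 5) → (5, 0, 5, 4) → (5, 0, 5, 3) → (5, 0, 5, 2))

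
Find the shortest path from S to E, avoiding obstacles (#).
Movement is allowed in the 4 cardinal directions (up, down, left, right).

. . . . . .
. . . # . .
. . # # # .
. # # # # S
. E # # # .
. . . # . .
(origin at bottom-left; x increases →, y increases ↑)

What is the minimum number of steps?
13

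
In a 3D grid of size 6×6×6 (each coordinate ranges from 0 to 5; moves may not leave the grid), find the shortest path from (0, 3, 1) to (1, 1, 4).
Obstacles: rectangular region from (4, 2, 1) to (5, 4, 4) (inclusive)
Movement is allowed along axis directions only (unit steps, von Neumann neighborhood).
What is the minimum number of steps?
6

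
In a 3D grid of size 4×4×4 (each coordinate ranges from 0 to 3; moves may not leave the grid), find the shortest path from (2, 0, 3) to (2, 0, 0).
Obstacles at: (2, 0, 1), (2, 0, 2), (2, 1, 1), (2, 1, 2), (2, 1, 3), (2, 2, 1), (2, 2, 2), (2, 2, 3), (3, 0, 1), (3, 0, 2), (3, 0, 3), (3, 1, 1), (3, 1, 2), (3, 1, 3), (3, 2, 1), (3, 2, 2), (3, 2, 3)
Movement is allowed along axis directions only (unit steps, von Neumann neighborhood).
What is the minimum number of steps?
5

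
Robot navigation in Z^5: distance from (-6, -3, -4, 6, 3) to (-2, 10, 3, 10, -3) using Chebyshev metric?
13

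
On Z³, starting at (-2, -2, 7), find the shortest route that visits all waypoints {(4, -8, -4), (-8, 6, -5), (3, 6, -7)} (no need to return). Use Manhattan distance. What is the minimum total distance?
54
(one optimal route: (-2, -2, 7) → (4, -8, -4) → (3, 6, -7) → (-8, 6, -5))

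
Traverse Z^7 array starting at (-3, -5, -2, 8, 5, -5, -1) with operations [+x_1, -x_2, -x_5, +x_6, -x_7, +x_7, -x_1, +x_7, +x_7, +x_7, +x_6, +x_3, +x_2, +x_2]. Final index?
(-3, -4, -1, 8, 4, -3, 2)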